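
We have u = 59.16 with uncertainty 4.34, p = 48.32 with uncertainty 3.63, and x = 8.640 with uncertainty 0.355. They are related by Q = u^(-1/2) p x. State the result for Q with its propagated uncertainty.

Q is a product of powers, so relative uncertainties combine in quadrature:
  (−½·δu/u)² = (-0.5×0.0734)² = 0.00135;  (1·δp/p)² = (1×0.0751)² = 0.00564;  (1·δx/x)² = (1×0.0411)² = 0.00169
δQ/Q = √(0.00868) = 0.0932
Q = 54.28, so δQ = 0.0932 × 54.28 = 5.06.

54.28 ± 5.06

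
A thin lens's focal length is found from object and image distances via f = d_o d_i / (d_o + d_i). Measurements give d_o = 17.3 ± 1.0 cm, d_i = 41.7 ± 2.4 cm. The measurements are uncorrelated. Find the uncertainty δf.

0.540 cm

∂f/∂d_o = (d_i/(d_o+d_i))² = 0.500;  ∂f/∂d_i = (d_o/(d_o+d_i))² = 0.0860
δf = √((∂f/∂d_o · δd_o)² + (∂f/∂d_i · δd_i)²) = √(0.250 + 0.0426) = 0.540 cm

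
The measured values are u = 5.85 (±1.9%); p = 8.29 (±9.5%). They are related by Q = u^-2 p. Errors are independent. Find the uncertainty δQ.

0.0248

Products/powers → add relative errors in quadrature, weighted by exponent:
  (-2·δu/u)² = (-2×0.0190)² = 0.00144;  (1·δp/p)² = (1×0.0950)² = 0.00903
δQ/Q = √(0.0105) = 0.102
Q = 0.242, so δQ = 0.102 × 0.242 = 0.0248.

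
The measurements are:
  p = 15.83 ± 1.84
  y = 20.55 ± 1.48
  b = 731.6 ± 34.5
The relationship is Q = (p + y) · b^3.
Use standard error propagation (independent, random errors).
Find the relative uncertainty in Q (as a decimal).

0.156

Let u = p + y = 36.38. δu = √(δp² + δy²) = √(3.39 + 2.19) = 2.36, so δu/u = 0.0649.
Q is then a monomial in u, b:
δQ/Q = √((δu/u)² + (3·δb/b)²) = √(0.00421 + 0.0200) = 0.156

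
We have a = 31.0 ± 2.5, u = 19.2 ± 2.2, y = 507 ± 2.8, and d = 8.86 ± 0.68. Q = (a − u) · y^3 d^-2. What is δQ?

Let w = a − u = 11.8. δw = √(δa² + δu²) = √(6.25 + 4.84) = 3.33, so δw/w = 0.282.
Q is then a monomial in w, y, d:
δQ/Q = √((δw/w)² + (3·δy/y)² + (-2·δd/d)²) = √(0.0796 + 0.000275 + 0.0236) = 0.322
Q = 1.96e+07, so δQ = 0.322 × 1.96e+07 = 6.3e+06.

6.3e+06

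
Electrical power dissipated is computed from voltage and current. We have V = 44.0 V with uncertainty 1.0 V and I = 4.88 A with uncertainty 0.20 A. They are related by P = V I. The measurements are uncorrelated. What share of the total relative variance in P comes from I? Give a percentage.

(δP/P)² = (1·δV/V)² + (1·δI/I)²
  V term: (1×0.0227)² = 0.000517
  I term: (1×0.0410)² = 0.00168
Total = 0.00220. Share from I = 0.00168/0.00220 = 0.765.

76.5%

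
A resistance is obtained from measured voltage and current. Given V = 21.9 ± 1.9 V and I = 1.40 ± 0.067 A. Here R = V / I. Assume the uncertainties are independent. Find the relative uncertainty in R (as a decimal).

Products/powers → add relative errors in quadrature, weighted by exponent:
  (1·δV/V)² = (1×0.0868)² = 0.00753;  (-1·δI/I)² = (-1×0.0479)² = 0.00229
δR/R = √(0.00982) = 0.0991

0.0991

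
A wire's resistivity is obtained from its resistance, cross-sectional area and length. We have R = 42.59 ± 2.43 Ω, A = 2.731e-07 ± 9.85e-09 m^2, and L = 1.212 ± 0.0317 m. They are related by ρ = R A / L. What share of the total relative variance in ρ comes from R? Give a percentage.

(δρ/ρ)² = (1·δR/R)² + (1·δA/A)² + (-1·δL/L)²
  R term: (1×0.0571)² = 0.00326
  A term: (1×0.0361)² = 0.00130
  L term: (-1×0.0262)² = 0.000684
Total = 0.00524. Share from R = 0.00326/0.00524 = 0.621.

62.1%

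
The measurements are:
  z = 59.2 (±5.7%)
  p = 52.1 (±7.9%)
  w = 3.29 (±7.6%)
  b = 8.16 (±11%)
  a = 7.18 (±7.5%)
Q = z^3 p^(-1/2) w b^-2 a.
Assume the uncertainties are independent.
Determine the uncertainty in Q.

Q is a product of powers, so relative uncertainties combine in quadrature:
  (3·δz/z)² = (3×0.0570)² = 0.0292;  (−½·δp/p)² = (-0.5×0.0790)² = 0.00156;  (1·δw/w)² = (1×0.0760)² = 0.00578;  (-2·δb/b)² = (-2×0.110)² = 0.0484;  (1·δa/a)² = (1×0.0750)² = 0.00562
δQ/Q = √(0.0906) = 0.301
Q = 10200, so δQ = 0.301 × 10200 = 3070.

3070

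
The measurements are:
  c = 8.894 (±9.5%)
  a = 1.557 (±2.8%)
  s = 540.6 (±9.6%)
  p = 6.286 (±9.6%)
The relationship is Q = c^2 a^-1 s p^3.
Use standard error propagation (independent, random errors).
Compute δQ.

2.45e+06

Q is a product of powers, so relative uncertainties combine in quadrature:
  (2·δc/c)² = (2×0.0950)² = 0.0361;  (-1·δa/a)² = (-1×0.0280)² = 0.000784;  (1·δs/s)² = (1×0.0960)² = 0.00922;  (3·δp/p)² = (3×0.0960)² = 0.0829
δQ/Q = √(0.129) = 0.359
Q = 6.822e+06, so δQ = 0.359 × 6.822e+06 = 2.45e+06.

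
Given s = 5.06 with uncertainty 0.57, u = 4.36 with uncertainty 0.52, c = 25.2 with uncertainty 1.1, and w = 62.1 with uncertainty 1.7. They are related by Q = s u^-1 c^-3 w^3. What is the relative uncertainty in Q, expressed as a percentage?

Since Q is a product/quotient, work with relative uncertainties:
  (1·δs/s)² = (1×0.113)² = 0.0127;  (-1·δu/u)² = (-1×0.119)² = 0.0142;  (-3·δc/c)² = (-3×0.0437)² = 0.0171;  (3·δw/w)² = (3×0.0274)² = 0.00674
δQ/Q = √(0.0508) = 0.225

22.5%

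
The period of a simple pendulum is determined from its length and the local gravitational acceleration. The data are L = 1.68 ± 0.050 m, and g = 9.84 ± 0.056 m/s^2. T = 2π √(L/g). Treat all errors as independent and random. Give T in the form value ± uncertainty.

Relative error in a monomial: (δT/T)² = Σ (nᵢ · δxᵢ/xᵢ)².
  (½·δL/L)² = (0.5×0.0298)² = 0.000221;  (−½·δg/g)² = (-0.5×0.00569)² = 8.1e-06
δT/T = √(0.000230) = 0.0152
T = 2.60 s, so δT = 0.0152 × 2.60 = 0.0393 s.

2.60 ± 0.0393 s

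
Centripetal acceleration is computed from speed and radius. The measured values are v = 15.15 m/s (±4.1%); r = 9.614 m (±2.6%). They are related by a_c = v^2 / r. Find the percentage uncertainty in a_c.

8.60%

For a monomial a_c ∝ v^2, r^-1, fractional errors add in quadrature:
  (2·δv/v)² = (2×0.0410)² = 0.00672;  (-1·δr/r)² = (-1×0.0260)² = 0.000676
δa_c/a_c = √(0.00740) = 0.0860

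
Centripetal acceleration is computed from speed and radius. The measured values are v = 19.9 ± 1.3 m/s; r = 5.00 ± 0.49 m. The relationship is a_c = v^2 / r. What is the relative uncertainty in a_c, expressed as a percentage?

For a monomial a_c ∝ v^2, r^-1, fractional errors add in quadrature:
  (2·δv/v)² = (2×0.0653)² = 0.0171;  (-1·δr/r)² = (-1×0.0980)² = 0.00960
δa_c/a_c = √(0.0267) = 0.163

16.3%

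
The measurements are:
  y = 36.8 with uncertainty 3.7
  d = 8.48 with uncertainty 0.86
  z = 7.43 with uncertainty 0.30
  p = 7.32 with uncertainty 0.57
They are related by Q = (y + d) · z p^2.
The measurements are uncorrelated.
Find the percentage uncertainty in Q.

Let u = y + d = 45.3. δu = √(δy² + δd²) = √(13.7 + 0.740) = 3.80, so δu/u = 0.0839.
Q is then a monomial in u, z, p:
δQ/Q = √((δu/u)² + (1·δz/z)² + (2·δp/p)²) = √(0.00704 + 0.00163 + 0.0243) = 0.181

18.1%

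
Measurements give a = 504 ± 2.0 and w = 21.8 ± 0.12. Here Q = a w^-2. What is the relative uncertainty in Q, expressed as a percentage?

Relative error in a monomial: (δQ/Q)² = Σ (nᵢ · δxᵢ/xᵢ)².
  (1·δa/a)² = (1×0.00397)² = 1.57e-05;  (-2·δw/w)² = (-2×0.00550)² = 0.000121
δQ/Q = √(0.000137) = 0.0117

1.17%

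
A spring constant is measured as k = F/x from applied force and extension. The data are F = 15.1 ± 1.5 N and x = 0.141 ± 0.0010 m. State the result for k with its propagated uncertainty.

107 ± 10.7 N/m

Each factor contributes (exponent × relative error)² to (δk/k)²:
  (1·δF/F)² = (1×0.0993)² = 0.00987;  (-1·δx/x)² = (-1×0.00709)² = 5.03e-05
δk/k = √(0.00992) = 0.0996
k = 107 N/m, so δk = 0.0996 × 107 = 10.7 N/m.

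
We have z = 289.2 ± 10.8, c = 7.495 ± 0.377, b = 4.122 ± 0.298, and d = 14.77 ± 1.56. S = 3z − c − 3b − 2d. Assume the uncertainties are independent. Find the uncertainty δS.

32.6

Absolute uncertainties add in quadrature for a linear combination:
  (3·δz)² = 1050;  (δc)² = 0.142;  (3·δb)² = 0.799;  (2·δd)² = 9.73
δS = √(1060) = 32.6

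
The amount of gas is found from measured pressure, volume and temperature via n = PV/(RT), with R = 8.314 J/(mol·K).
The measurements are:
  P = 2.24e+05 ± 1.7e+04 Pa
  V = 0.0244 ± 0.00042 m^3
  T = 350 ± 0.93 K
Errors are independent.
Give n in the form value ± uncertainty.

1.88 ± 0.146 mol

n is a product of powers, so relative uncertainties combine in quadrature:
  (1·δP/P)² = (1×0.0759)² = 0.00576;  (1·δV/V)² = (1×0.0172)² = 0.000296;  (-1·δT/T)² = (-1×0.00266)² = 7.06e-06
δn/n = √(0.00606) = 0.0779
n = 1.88 mol, so δn = 0.0779 × 1.88 = 0.146 mol.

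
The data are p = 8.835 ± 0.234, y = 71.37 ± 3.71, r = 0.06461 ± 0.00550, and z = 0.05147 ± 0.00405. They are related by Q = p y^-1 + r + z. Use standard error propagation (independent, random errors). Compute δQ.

0.00994

Let w = p·y^-1 = 0.1238. δw/w = √((1·δp/p)² + (-1·δy/y)²) = √(0.000701 + 0.00270) = 0.0583, so δw = 0.00722.
Q = w + r + z: δQ = √(δw² + δr² + δz²) = √(5.22e-05 + 3.02e-05 + 1.64e-05) = 0.00994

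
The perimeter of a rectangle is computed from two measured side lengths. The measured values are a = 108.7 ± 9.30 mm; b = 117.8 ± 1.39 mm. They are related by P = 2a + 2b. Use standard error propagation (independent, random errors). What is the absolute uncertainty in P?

For a sum/difference, combine absolute errors in quadrature:
  (2·δa)² = 346;  (2·δb)² = 7.73
δP = √(354) = 18.8 mm

18.8 mm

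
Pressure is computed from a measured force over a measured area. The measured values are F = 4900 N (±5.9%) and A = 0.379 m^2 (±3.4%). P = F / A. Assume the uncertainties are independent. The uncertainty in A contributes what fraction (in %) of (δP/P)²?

24.9%

(δP/P)² = (1·δF/F)² + (-1·δA/A)²
  F term: (1×0.0590)² = 0.00348
  A term: (-1×0.0340)² = 0.00116
Total = 0.00464. Share from A = 0.00116/0.00464 = 0.249.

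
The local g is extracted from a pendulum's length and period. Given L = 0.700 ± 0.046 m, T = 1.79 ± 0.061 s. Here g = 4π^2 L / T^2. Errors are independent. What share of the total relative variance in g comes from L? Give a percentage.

48.2%

(δg/g)² = (1·δL/L)² + (-2·δT/T)²
  L term: (1×0.0657)² = 0.00432
  T term: (-2×0.0341)² = 0.00465
Total = 0.00896. Share from L = 0.00432/0.00896 = 0.482.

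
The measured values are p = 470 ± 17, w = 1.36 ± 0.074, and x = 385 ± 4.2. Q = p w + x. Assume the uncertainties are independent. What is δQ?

Let h = p·w = 639. δh/h = √((1·δp/p)² + (1·δw/w)²) = √(0.00131 + 0.00296) = 0.0653, so δh = 41.8.
Q = h + x: δQ = √(δh² + δx²) = √(1740 + 17.6) = 42.0

42.0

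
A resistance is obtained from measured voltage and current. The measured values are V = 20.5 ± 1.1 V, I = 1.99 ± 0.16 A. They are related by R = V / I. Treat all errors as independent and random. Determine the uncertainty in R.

0.996 Ω

R is a product of powers, so relative uncertainties combine in quadrature:
  (1·δV/V)² = (1×0.0537)² = 0.00288;  (-1·δI/I)² = (-1×0.0804)² = 0.00646
δR/R = √(0.00934) = 0.0967
R = 10.3 Ω, so δR = 0.0967 × 10.3 = 0.996 Ω.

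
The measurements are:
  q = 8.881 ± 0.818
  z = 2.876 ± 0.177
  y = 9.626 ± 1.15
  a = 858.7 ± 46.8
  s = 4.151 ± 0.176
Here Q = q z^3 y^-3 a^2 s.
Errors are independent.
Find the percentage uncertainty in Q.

Products/powers → add relative errors in quadrature, weighted by exponent:
  (1·δq/q)² = (1×0.0921)² = 0.00848;  (3·δz/z)² = (3×0.0615)² = 0.0341;  (-3·δy/y)² = (-3×0.119)² = 0.128;  (2·δa/a)² = (2×0.0545)² = 0.0119;  (1·δs/s)² = (1×0.0424)² = 0.00180
δQ/Q = √(0.185) = 0.430

43.0%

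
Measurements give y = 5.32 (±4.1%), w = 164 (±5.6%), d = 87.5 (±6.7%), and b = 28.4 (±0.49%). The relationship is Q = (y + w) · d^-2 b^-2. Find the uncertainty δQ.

3.97e-06

Let u = y + w = 169. δu = √(δy² + δw²) = √(0.0476 + 84.3) = 9.19, so δu/u = 0.0543.
Q is then a monomial in u, d, b:
δQ/Q = √((δu/u)² + (-2·δd/d)² + (-2·δb/b)²) = √(0.00294 + 0.0180 + 9.6e-05) = 0.145
Q = 2.74e-05, so δQ = 0.145 × 2.74e-05 = 3.97e-06.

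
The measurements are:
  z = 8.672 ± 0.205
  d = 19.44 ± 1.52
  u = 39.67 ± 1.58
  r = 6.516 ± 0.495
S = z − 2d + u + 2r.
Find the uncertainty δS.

S is a linear combination, so absolute uncertainties add in quadrature:
  (δz)² = 0.0420;  (2·δd)² = 9.24;  (δu)² = 2.50;  (2·δr)² = 0.980
δS = √(12.8) = 3.57

3.57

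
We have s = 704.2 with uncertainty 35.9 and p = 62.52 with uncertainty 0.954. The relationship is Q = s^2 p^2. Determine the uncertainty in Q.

Q is a product of powers, so relative uncertainties combine in quadrature:
  (2·δs/s)² = (2×0.0510)² = 0.0104;  (2·δp/p)² = (2×0.0153)² = 0.000931
δQ/Q = √(0.0113) = 0.106
Q = 1.938e+09, so δQ = 0.106 × 1.938e+09 = 2.06e+08.

2.06e+08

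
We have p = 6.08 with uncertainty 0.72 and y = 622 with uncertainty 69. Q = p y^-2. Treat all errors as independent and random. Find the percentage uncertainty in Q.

Products/powers → add relative errors in quadrature, weighted by exponent:
  (1·δp/p)² = (1×0.118)² = 0.0140;  (-2·δy/y)² = (-2×0.111)² = 0.0492
δQ/Q = √(0.0632) = 0.251

25.1%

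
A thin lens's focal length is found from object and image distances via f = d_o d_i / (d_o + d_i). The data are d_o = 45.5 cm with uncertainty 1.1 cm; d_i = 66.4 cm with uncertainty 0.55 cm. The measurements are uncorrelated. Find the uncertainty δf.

∂f/∂d_o = (d_i/(d_o+d_i))² = 0.352;  ∂f/∂d_i = (d_o/(d_o+d_i))² = 0.165
δf = √((∂f/∂d_o · δd_o)² + (∂f/∂d_i · δd_i)²) = √(0.150 + 0.00827) = 0.398 cm

0.398 cm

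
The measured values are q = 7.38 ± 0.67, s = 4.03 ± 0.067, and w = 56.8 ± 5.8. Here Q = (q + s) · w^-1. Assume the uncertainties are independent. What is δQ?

0.0237

Let u = q + s = 11.4. δu = √(δq² + δs²) = √(0.449 + 0.00449) = 0.673, so δu/u = 0.0590.
Q is then a monomial in u, w:
δQ/Q = √((δu/u)² + (-1·δw/w)²) = √(0.00348 + 0.0104) = 0.118
Q = 0.201, so δQ = 0.118 × 0.201 = 0.0237.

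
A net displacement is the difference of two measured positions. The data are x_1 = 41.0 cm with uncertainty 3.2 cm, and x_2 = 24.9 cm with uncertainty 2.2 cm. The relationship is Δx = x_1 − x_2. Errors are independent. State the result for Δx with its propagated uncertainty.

16.1 ± 3.88 cm

Sums and differences: (δΔx)² = Σ (cᵢ δxᵢ)².
  (δx_1)² = 10.2;  (δx_2)² = 4.84
δΔx = √(15.1) = 3.88 cm
Δx = 16.1 cm.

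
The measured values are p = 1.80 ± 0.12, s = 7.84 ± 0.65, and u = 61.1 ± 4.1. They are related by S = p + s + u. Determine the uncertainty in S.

S is a linear combination, so absolute uncertainties add in quadrature:
  (δp)² = 0.0144;  (δs)² = 0.423;  (δu)² = 16.8
δS = √(17.2) = 4.15

4.15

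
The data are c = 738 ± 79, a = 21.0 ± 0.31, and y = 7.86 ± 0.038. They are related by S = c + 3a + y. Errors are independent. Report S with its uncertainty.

809 ± 79.0

Each term contributes (cᵢ δxᵢ)² to (δS)²:
  (δc)² = 6240;  (3·δa)² = 0.865;  (δy)² = 0.00144
δS = √(6240) = 79.0
S = 809.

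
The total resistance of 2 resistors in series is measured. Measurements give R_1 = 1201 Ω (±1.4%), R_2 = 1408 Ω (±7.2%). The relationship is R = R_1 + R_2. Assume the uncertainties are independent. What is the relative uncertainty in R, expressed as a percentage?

Absolute uncertainties add in quadrature for a linear combination:
  (δR_1)² = 283;  (δR_2)² = 10300
δR = √(10600) = 103 Ω
R = 2609 Ω, so δR/R = 103/2609 = 0.0394.

3.94%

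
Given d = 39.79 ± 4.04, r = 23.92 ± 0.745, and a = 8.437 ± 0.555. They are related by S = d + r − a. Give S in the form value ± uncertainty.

For a sum/difference, combine absolute errors in quadrature:
  (δd)² = 16.3;  (δr)² = 0.555;  (δa)² = 0.308
δS = √(17.2) = 4.15
S = 55.27.

55.27 ± 4.15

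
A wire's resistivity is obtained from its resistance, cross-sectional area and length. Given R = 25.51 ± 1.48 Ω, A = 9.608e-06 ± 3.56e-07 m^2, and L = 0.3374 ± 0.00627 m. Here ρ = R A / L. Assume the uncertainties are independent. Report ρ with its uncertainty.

Relative error in a monomial: (δρ/ρ)² = Σ (nᵢ · δxᵢ/xᵢ)².
  (1·δR/R)² = (1×0.0580)² = 0.00337;  (1·δA/A)² = (1×0.0371)² = 0.00137;  (-1·δL/L)² = (-1×0.0186)² = 0.000345
δρ/ρ = √(0.00508) = 0.0713
ρ = 0.0007264 Ω·m, so δρ = 0.0713 × 0.0007264 = 5.18e-05 Ω·m.

(7.264 ± 0.518) × 10^-4 Ω·m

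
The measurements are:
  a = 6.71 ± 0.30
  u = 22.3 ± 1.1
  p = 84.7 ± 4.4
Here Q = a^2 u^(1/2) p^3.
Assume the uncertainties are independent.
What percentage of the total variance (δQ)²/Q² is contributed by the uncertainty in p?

(δQ/Q)² = (2·δa/a)² + (½·δu/u)² + (3·δp/p)²
  a term: (2×0.0447)² = 0.00800
  u term: (0.5×0.0493)² = 0.000608
  p term: (3×0.0519)² = 0.0243
Total = 0.0329. Share from p = 0.0243/0.0329 = 0.738.

73.8%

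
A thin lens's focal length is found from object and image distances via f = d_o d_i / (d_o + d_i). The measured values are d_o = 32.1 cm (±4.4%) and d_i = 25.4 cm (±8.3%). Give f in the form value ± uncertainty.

14.2 ± 0.712 cm

∂f/∂d_o = (d_i/(d_o+d_i))² = 0.195;  ∂f/∂d_i = (d_o/(d_o+d_i))² = 0.312
δf = √((∂f/∂d_o · δd_o)² + (∂f/∂d_i · δd_i)²) = √(0.0760 + 0.432) = 0.712 cm
f = 14.2 cm.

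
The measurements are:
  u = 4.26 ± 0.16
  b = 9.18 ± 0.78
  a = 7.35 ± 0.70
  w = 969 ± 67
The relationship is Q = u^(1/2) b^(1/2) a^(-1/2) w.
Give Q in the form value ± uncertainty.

For a monomial Q ∝ u^(1/2), b^(1/2), a^(-1/2), w, fractional errors add in quadrature:
  (½·δu/u)² = (0.5×0.0376)² = 0.000353;  (½·δb/b)² = (0.5×0.0850)² = 0.00180;  (−½·δa/a)² = (-0.5×0.0952)² = 0.00227;  (1·δw/w)² = (1×0.0691)² = 0.00478
δQ/Q = √(0.00921) = 0.0959
Q = 2240, so δQ = 0.0959 × 2240 = 214.

2240 ± 214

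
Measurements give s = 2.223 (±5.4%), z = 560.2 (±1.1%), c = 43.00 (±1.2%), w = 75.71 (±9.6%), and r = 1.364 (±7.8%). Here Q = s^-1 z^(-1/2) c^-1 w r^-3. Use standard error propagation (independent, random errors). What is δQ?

Q is a product of powers, so relative uncertainties combine in quadrature:
  (-1·δs/s)² = (-1×0.0540)² = 0.00292;  (−½·δz/z)² = (-0.5×0.0110)² = 3.03e-05;  (-1·δc/c)² = (-1×0.0120)² = 0.000144;  (1·δw/w)² = (1×0.0960)² = 0.00922;  (-3·δr/r)² = (-3×0.0780)² = 0.0548
δQ/Q = √(0.0671) = 0.259
Q = 0.01319, so δQ = 0.259 × 0.01319 = 0.00341.

0.00341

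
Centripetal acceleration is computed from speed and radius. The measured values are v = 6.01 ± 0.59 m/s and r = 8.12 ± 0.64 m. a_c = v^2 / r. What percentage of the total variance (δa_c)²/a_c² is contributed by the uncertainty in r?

(δa_c/a_c)² = (2·δv/v)² + (-1·δr/r)²
  v term: (2×0.0982)² = 0.0385
  r term: (-1×0.0788)² = 0.00621
Total = 0.0448. Share from r = 0.00621/0.0448 = 0.139.

13.9%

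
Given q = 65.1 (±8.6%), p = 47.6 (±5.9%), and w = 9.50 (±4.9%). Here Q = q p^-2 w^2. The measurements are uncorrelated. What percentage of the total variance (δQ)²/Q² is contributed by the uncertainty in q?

23.9%

(δQ/Q)² = (1·δq/q)² + (-2·δp/p)² + (2·δw/w)²
  q term: (1×0.0860)² = 0.00740
  p term: (-2×0.0590)² = 0.0139
  w term: (2×0.0490)² = 0.00960
Total = 0.0309. Share from q = 0.00740/0.0309 = 0.239.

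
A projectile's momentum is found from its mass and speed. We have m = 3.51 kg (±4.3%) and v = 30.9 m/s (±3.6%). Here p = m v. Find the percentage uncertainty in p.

5.61%

Since p is a product/quotient, work with relative uncertainties:
  (1·δm/m)² = (1×0.0430)² = 0.00185;  (1·δv/v)² = (1×0.0360)² = 0.00130
δp/p = √(0.00315) = 0.0561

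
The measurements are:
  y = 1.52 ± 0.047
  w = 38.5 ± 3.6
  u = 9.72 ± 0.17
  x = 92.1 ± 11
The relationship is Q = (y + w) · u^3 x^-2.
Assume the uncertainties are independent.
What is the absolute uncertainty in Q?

1.13

Let h = y + w = 40.0. δh = √(δy² + δw²) = √(0.00221 + 13.0) = 3.60, so δh/h = 0.0900.
Q is then a monomial in h, u, x:
δQ/Q = √((δh/h)² + (3·δu/u)² + (-2·δx/x)²) = √(0.00809 + 0.00275 + 0.0571) = 0.261
Q = 4.33, so δQ = 0.261 × 4.33 = 1.13.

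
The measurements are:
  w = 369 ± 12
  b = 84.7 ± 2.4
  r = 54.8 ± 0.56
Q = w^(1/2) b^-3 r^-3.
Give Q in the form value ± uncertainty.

(1.92 ± 0.176) × 10^-10

Each factor contributes (exponent × relative error)² to (δQ/Q)²:
  (½·δw/w)² = (0.5×0.0325)² = 0.000264;  (-3·δb/b)² = (-3×0.0283)² = 0.00723;  (-3·δr/r)² = (-3×0.0102)² = 0.000940
δQ/Q = √(0.00843) = 0.0918
Q = 1.92e-10, so δQ = 0.0918 × 1.92e-10 = 1.76e-11.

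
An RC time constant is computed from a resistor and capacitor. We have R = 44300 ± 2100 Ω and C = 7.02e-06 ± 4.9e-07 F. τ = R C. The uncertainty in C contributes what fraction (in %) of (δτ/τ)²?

(δτ/τ)² = (1·δR/R)² + (1·δC/C)²
  R term: (1×0.0474)² = 0.00225
  C term: (1×0.0698)² = 0.00487
Total = 0.00712. Share from C = 0.00487/0.00712 = 0.684.

68.4%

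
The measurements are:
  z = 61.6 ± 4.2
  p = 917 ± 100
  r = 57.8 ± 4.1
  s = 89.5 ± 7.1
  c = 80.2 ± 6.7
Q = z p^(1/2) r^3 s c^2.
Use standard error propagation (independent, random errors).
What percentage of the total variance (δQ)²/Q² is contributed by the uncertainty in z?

5.34%

(δQ/Q)² = (1·δz/z)² + (½·δp/p)² + (3·δr/r)² + (1·δs/s)² + (2·δc/c)²
  z term: (1×0.0682)² = 0.00465
  p term: (0.5×0.109)² = 0.00297
  r term: (3×0.0709)² = 0.0453
  s term: (1×0.0793)² = 0.00629
  c term: (2×0.0835)² = 0.0279
Total = 0.0871. Share from z = 0.00465/0.0871 = 0.0534.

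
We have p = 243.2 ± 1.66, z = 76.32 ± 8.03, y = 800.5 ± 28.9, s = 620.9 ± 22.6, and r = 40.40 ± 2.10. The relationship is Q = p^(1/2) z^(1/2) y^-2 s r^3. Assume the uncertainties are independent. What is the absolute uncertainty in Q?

Q is a product of powers, so relative uncertainties combine in quadrature:
  (½·δp/p)² = (0.5×0.00683)² = 1.16e-05;  (½·δz/z)² = (0.5×0.105)² = 0.00277;  (-2·δy/y)² = (-2×0.0361)² = 0.00521;  (1·δs/s)² = (1×0.0364)² = 0.00132;  (3·δr/r)² = (3×0.0520)² = 0.0243
δQ/Q = √(0.0336) = 0.183
Q = 8705, so δQ = 0.183 × 8705 = 1600.

1600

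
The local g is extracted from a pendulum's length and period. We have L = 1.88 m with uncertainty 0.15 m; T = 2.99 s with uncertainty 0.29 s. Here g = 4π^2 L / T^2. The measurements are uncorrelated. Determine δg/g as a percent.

g is a product of powers, so relative uncertainties combine in quadrature:
  (1·δL/L)² = (1×0.0798)² = 0.00637;  (-2·δT/T)² = (-2×0.0970)² = 0.0376
δg/g = √(0.0440) = 0.210

21.0%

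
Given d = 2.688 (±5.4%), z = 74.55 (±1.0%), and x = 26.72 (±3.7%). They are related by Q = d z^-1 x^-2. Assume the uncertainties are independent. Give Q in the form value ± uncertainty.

(5.050 ± 0.465) × 10^-5

Each factor contributes (exponent × relative error)² to (δQ/Q)²:
  (1·δd/d)² = (1×0.0540)² = 0.00292;  (-1·δz/z)² = (-1×0.0100)² = 0.000100;  (-2·δx/x)² = (-2×0.0370)² = 0.00548
δQ/Q = √(0.00849) = 0.0922
Q = 5.05e-05, so δQ = 0.0922 × 5.05e-05 = 4.65e-06.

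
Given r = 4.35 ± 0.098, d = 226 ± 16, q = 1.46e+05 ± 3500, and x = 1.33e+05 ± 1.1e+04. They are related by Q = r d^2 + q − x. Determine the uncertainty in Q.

33900

Let p = r·d^2 = 2.22e+05. δp/p = √((1·δr/r)² + (2·δd/d)²) = √(0.000508 + 0.0200) = 0.143, so δp = 31900.
Q = p + q − x: δQ = √(δp² + δq² + δx²) = √(1.01e+09 + 1.22e+07 + 1.21e+08) = 33900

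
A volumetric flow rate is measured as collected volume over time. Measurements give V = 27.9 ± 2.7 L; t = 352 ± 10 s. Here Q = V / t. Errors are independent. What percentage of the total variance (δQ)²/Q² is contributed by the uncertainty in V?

92.1%

(δQ/Q)² = (1·δV/V)² + (-1·δt/t)²
  V term: (1×0.0968)² = 0.00937
  t term: (-1×0.0284)² = 0.000807
Total = 0.0102. Share from V = 0.00937/0.0102 = 0.921.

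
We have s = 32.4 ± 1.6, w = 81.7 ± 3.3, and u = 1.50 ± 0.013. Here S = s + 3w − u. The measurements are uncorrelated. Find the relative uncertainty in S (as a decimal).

For a sum/difference, combine absolute errors in quadrature:
  (δs)² = 2.56;  (3·δw)² = 98.0;  (δu)² = 0.000169
δS = √(101) = 10.0
S = 276, so δS/S = 10.0/276 = 0.0363.

0.0363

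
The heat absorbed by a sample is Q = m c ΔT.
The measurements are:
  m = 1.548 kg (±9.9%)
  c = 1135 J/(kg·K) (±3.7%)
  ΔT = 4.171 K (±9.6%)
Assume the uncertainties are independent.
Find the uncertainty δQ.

Relative error in a monomial: (δQ/Q)² = Σ (nᵢ · δxᵢ/xᵢ)².
  (1·δm/m)² = (1×0.0990)² = 0.00980;  (1·δc/c)² = (1×0.0370)² = 0.00137;  (1·δΔT/ΔT)² = (1×0.0960)² = 0.00922
δQ/Q = √(0.0204) = 0.143
Q = 7328 J, so δQ = 0.143 × 7328 = 1050 J.

1050 J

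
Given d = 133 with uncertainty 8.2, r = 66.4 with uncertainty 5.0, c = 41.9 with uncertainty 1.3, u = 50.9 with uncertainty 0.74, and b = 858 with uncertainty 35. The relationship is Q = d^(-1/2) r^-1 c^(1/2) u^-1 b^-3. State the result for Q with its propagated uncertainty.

(2.63 ± 0.390) × 10^-13

Relative error in a monomial: (δQ/Q)² = Σ (nᵢ · δxᵢ/xᵢ)².
  (−½·δd/d)² = (-0.5×0.0617)² = 0.000950;  (-1·δr/r)² = (-1×0.0753)² = 0.00567;  (½·δc/c)² = (0.5×0.0310)² = 0.000241;  (-1·δu/u)² = (-1×0.0145)² = 0.000211;  (-3·δb/b)² = (-3×0.0408)² = 0.0150
δQ/Q = √(0.0220) = 0.148
Q = 2.63e-13, so δQ = 0.148 × 2.63e-13 = 3.9e-14.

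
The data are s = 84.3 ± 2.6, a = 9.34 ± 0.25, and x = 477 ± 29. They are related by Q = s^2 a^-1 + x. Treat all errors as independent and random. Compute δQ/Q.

0.0475

Let p = s^2·a^-1 = 761. δp/p = √((2·δs/s)² + (-1·δa/a)²) = √(0.00380 + 0.000716) = 0.0672, so δp = 51.2.
Q = p + x: δQ = √(δp² + δx²) = √(2620 + 841) = 58.8
Q = 1240, so δQ/Q = 58.8/1240 = 0.0475.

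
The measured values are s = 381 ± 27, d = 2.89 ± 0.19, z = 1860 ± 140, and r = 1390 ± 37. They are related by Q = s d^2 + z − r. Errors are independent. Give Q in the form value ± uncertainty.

Let p = s·d^2 = 3180. δp/p = √((1·δs/s)² + (2·δd/d)²) = √(0.00502 + 0.0173) = 0.149, so δp = 475.
Q = p + z − r: δQ = √(δp² + δz² + δr²) = √(2.26e+05 + 19600 + 1370) = 497
Q = 3650.

3650 ± 497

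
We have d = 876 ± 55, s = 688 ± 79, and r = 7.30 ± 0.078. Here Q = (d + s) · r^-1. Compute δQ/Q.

Let u = d + s = 1560. δu = √(δd² + δs²) = √(3020 + 6240) = 96.3, so δu/u = 0.0615.
Q is then a monomial in u, r:
δQ/Q = √((δu/u)² + (-1·δr/r)²) = √(0.00379 + 0.000114) = 0.0625

0.0625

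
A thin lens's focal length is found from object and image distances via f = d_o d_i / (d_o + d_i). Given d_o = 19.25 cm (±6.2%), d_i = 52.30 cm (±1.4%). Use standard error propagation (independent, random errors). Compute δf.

∂f/∂d_o = (d_i/(d_o+d_i))² = 0.534;  ∂f/∂d_i = (d_o/(d_o+d_i))² = 0.0724
δf = √((∂f/∂d_o · δd_o)² + (∂f/∂d_i · δd_i)²) = √(0.407 + 0.00281) = 0.640 cm

0.640 cm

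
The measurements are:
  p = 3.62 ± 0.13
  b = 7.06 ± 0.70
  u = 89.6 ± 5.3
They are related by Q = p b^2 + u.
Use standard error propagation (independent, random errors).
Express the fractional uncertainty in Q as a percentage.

Let w = p·b^2 = 180. δw/w = √((1·δp/p)² + (2·δb/b)²) = √(0.00129 + 0.0393) = 0.202, so δw = 36.4.
Q = w + u: δQ = √(δw² + δu²) = √(1320 + 28.1) = 36.7
Q = 270, so δQ/Q = 36.7/270 = 0.136.

13.6%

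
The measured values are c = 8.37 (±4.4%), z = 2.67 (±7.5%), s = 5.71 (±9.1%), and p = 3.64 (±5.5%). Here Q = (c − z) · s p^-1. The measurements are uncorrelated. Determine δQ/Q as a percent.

12.9%

Let u = c − z = 5.70. δu = √(δc² + δz²) = √(0.136 + 0.0401) = 0.419, so δu/u = 0.0735.
Q is then a monomial in u, s, p:
δQ/Q = √((δu/u)² + (1·δs/s)² + (-1·δp/p)²) = √(0.00541 + 0.00828 + 0.00302) = 0.129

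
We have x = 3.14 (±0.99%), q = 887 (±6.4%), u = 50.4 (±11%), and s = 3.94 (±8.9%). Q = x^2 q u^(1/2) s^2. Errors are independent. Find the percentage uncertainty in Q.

19.8%

Each factor contributes (exponent × relative error)² to (δQ/Q)²:
  (2·δx/x)² = (2×0.00990)² = 0.000392;  (1·δq/q)² = (1×0.0640)² = 0.00410;  (½·δu/u)² = (0.5×0.110)² = 0.00302;  (2·δs/s)² = (2×0.0890)² = 0.0317
δQ/Q = √(0.0392) = 0.198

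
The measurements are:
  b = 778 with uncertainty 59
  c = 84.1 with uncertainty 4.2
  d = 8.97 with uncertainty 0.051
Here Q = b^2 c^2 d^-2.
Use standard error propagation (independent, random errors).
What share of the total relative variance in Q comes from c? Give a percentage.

(δQ/Q)² = (2·δb/b)² + (2·δc/c)² + (-2·δd/d)²
  b term: (2×0.0758)² = 0.0230
  c term: (2×0.0499)² = 0.00998
  d term: (-2×0.00569)² = 0.000129
Total = 0.0331. Share from c = 0.00998/0.0331 = 0.301.

30.1%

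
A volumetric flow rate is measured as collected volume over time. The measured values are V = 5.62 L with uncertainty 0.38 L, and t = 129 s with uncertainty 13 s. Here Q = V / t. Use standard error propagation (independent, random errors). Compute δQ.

Q is a product of powers, so relative uncertainties combine in quadrature:
  (1·δV/V)² = (1×0.0676)² = 0.00457;  (-1·δt/t)² = (-1×0.101)² = 0.0102
δQ/Q = √(0.0147) = 0.121
Q = 0.0436 L/s, so δQ = 0.121 × 0.0436 = 0.00529 L/s.

0.00529 L/s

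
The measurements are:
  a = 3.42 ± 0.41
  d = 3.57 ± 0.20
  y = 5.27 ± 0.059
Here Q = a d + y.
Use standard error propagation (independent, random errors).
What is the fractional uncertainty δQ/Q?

Let p = a·d = 12.2. δp/p = √((1·δa/a)² + (1·δd/d)²) = √(0.0144 + 0.00314) = 0.132, so δp = 1.62.
Q = p + y: δQ = √(δp² + δy²) = √(2.61 + 0.00348) = 1.62
Q = 17.5, so δQ/Q = 1.62/17.5 = 0.0925.

0.0925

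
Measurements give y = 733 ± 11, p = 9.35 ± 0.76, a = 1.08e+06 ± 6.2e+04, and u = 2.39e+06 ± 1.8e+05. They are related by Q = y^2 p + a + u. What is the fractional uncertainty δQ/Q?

0.0559

Let w = y^2·p = 5.02e+06. δw/w = √((2·δy/y)² + (1·δp/p)²) = √(0.000901 + 0.00661) = 0.0866, so δw = 4.35e+05.
Q = w + a + u: δQ = √(δw² + δa² + δu²) = √(1.89e+11 + 3.84e+09 + 3.24e+10) = 4.75e+05
Q = 8.49e+06, so δQ/Q = 4.75e+05/8.49e+06 = 0.0559.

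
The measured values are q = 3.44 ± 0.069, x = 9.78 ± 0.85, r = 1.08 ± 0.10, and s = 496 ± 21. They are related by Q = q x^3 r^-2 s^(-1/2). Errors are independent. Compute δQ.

Each factor contributes (exponent × relative error)² to (δQ/Q)²:
  (1·δq/q)² = (1×0.0201)² = 0.000402;  (3·δx/x)² = (3×0.0869)² = 0.0680;  (-2·δr/r)² = (-2×0.0926)² = 0.0343;  (−½·δs/s)² = (-0.5×0.0423)² = 0.000448
δQ/Q = √(0.103) = 0.321
Q = 124, so δQ = 0.321 × 124 = 39.8.

39.8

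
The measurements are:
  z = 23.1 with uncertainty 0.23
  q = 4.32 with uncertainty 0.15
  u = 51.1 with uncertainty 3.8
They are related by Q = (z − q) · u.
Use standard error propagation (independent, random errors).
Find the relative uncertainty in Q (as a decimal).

0.0758

Let w = z − q = 18.8. δw = √(δz² + δq²) = √(0.0529 + 0.0225) = 0.275, so δw/w = 0.0146.
Q is then a monomial in w, u:
δQ/Q = √((δw/w)² + (1·δu/u)²) = √(0.000214 + 0.00553) = 0.0758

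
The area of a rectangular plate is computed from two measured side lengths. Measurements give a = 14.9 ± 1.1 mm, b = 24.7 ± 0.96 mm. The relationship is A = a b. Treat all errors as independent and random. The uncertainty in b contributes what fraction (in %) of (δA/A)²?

21.7%

(δA/A)² = (1·δa/a)² + (1·δb/b)²
  a term: (1×0.0738)² = 0.00545
  b term: (1×0.0389)² = 0.00151
Total = 0.00696. Share from b = 0.00151/0.00696 = 0.217.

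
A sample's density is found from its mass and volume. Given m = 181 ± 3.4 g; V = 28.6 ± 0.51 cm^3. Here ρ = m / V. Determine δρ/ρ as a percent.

Each factor contributes (exponent × relative error)² to (δρ/ρ)²:
  (1·δm/m)² = (1×0.0188)² = 0.000353;  (-1·δV/V)² = (-1×0.0178)² = 0.000318
δρ/ρ = √(0.000671) = 0.0259

2.59%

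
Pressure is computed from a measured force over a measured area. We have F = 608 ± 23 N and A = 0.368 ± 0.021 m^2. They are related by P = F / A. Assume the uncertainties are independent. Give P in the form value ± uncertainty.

1650 ± 113 Pa

P is a product of powers, so relative uncertainties combine in quadrature:
  (1·δF/F)² = (1×0.0378)² = 0.00143;  (-1·δA/A)² = (-1×0.0571)² = 0.00326
δP/P = √(0.00469) = 0.0685
P = 1650 Pa, so δP = 0.0685 × 1650 = 113 Pa.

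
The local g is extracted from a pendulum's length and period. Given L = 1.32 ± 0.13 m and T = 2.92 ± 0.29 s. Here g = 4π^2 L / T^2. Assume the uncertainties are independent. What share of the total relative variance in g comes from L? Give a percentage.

19.7%

(δg/g)² = (1·δL/L)² + (-2·δT/T)²
  L term: (1×0.0985)² = 0.00970
  T term: (-2×0.0993)² = 0.0395
Total = 0.0492. Share from L = 0.00970/0.0492 = 0.197.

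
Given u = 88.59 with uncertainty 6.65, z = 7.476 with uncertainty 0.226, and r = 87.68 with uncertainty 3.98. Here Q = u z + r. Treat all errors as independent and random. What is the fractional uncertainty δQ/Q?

Let p = u·z = 662.3. δp/p = √((1·δu/u)² + (1·δz/z)²) = √(0.00563 + 0.000914) = 0.0809, so δp = 53.6.
Q = p + r: δQ = √(δp² + δr²) = √(2870 + 15.8) = 53.7
Q = 750.0, so δQ/Q = 53.7/750.0 = 0.0717.

0.0717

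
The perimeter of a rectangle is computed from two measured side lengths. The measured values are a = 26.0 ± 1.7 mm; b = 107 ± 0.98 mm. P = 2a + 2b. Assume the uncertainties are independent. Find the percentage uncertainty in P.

Absolute uncertainties add in quadrature for a linear combination:
  (2·δa)² = 11.6;  (2·δb)² = 3.84
δP = √(15.4) = 3.92 mm
P = 266 mm, so δP/P = 3.92/266 = 0.0148.

1.48%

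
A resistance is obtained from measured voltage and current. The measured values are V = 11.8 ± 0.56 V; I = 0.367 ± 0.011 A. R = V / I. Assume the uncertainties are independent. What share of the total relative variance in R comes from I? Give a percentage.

28.5%

(δR/R)² = (1·δV/V)² + (-1·δI/I)²
  V term: (1×0.0475)² = 0.00225
  I term: (-1×0.0300)² = 0.000898
Total = 0.00315. Share from I = 0.000898/0.00315 = 0.285.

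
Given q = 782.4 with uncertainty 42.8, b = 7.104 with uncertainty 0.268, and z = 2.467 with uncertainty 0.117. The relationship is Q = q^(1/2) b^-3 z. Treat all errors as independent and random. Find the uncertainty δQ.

Relative error in a monomial: (δQ/Q)² = Σ (nᵢ · δxᵢ/xᵢ)².
  (½·δq/q)² = (0.5×0.0547)² = 0.000748;  (-3·δb/b)² = (-3×0.0377)² = 0.0128;  (1·δz/z)² = (1×0.0474)² = 0.00225
δQ/Q = √(0.0158) = 0.126
Q = 0.1925, so δQ = 0.126 × 0.1925 = 0.0242.

0.0242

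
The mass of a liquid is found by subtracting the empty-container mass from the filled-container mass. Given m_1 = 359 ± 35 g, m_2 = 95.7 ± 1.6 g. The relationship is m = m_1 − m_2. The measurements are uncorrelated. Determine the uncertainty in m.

35.0 g

Each term contributes (cᵢ δxᵢ)² to (δm)²:
  (δm_1)² = 1220;  (δm_2)² = 2.56
δm = √(1230) = 35.0 g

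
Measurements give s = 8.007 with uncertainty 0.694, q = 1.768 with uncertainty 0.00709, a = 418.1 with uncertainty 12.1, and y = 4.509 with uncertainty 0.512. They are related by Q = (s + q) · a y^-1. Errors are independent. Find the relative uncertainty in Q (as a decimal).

Let u = s + q = 9.775. δu = √(δs² + δq²) = √(0.482 + 5.03e-05) = 0.694, so δu/u = 0.0710.
Q is then a monomial in u, a, y:
δQ/Q = √((δu/u)² + (1·δa/a)² + (-1·δy/y)²) = √(0.00504 + 0.000838 + 0.0129) = 0.137

0.137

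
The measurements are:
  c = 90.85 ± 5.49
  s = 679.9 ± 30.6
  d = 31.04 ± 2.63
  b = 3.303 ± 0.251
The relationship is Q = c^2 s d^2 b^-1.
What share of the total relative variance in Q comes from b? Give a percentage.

11.3%

(δQ/Q)² = (2·δc/c)² + (1·δs/s)² + (2·δd/d)² + (-1·δb/b)²
  c term: (2×0.0604)² = 0.0146
  s term: (1×0.0450)² = 0.00203
  d term: (2×0.0847)² = 0.0287
  b term: (-1×0.0760)² = 0.00577
Total = 0.0511. Share from b = 0.00577/0.0511 = 0.113.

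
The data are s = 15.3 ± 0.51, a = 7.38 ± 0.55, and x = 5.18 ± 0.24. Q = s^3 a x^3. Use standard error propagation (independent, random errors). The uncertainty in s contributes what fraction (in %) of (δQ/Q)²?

28.7%

(δQ/Q)² = (3·δs/s)² + (1·δa/a)² + (3·δx/x)²
  s term: (3×0.0333)² = 0.0100
  a term: (1×0.0745)² = 0.00555
  x term: (3×0.0463)² = 0.0193
Total = 0.0349. Share from s = 0.0100/0.0349 = 0.287.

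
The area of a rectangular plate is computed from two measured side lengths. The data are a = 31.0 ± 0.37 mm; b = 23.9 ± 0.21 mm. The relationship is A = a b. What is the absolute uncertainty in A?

Relative error in a monomial: (δA/A)² = Σ (nᵢ · δxᵢ/xᵢ)².
  (1·δa/a)² = (1×0.0119)² = 0.000142;  (1·δb/b)² = (1×0.00879)² = 7.72e-05
δA/A = √(0.000220) = 0.0148
A = 741 mm^2, so δA = 0.0148 × 741 = 11.0 mm^2.

11.0 mm^2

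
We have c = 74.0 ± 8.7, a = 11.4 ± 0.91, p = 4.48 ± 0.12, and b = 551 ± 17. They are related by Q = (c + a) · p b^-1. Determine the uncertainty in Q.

0.0766

Let u = c + a = 85.4. δu = √(δc² + δa²) = √(75.7 + 0.828) = 8.75, so δu/u = 0.102.
Q is then a monomial in u, p, b:
δQ/Q = √((δu/u)² + (1·δp/p)² + (-1·δb/b)²) = √(0.0105 + 0.000717 + 0.000952) = 0.110
Q = 0.694, so δQ = 0.110 × 0.694 = 0.0766.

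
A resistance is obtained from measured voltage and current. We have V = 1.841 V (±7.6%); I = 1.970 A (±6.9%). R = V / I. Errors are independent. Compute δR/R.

0.103

Since R is a product/quotient, work with relative uncertainties:
  (1·δV/V)² = (1×0.0760)² = 0.00578;  (-1·δI/I)² = (-1×0.0690)² = 0.00476
δR/R = √(0.0105) = 0.103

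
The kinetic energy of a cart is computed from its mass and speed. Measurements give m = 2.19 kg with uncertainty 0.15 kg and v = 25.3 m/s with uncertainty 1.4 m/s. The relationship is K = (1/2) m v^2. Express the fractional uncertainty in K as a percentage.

For a monomial K ∝ m, v^2, fractional errors add in quadrature:
  (1·δm/m)² = (1×0.0685)² = 0.00469;  (2·δv/v)² = (2×0.0553)² = 0.0122
δK/K = √(0.0169) = 0.130

13.0%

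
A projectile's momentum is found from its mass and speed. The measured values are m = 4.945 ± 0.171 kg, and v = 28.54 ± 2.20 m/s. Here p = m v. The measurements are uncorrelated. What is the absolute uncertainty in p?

Products/powers → add relative errors in quadrature, weighted by exponent:
  (1·δm/m)² = (1×0.0346)² = 0.00120;  (1·δv/v)² = (1×0.0771)² = 0.00594
δp/p = √(0.00714) = 0.0845
p = 141.1 kg·m/s, so δp = 0.0845 × 141.1 = 11.9 kg·m/s.

11.9 kg·m/s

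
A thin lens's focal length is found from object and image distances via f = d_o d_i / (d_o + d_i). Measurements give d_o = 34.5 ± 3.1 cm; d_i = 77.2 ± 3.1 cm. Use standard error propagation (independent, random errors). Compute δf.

1.51 cm

∂f/∂d_o = (d_i/(d_o+d_i))² = 0.478;  ∂f/∂d_i = (d_o/(d_o+d_i))² = 0.0954
δf = √((∂f/∂d_o · δd_o)² + (∂f/∂d_i · δd_i)²) = √(2.19 + 0.0875) = 1.51 cm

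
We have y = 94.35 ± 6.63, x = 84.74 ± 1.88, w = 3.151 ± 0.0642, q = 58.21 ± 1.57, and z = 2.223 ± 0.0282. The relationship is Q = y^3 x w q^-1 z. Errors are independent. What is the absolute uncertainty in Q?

1.84e+06

Since Q is a product/quotient, work with relative uncertainties:
  (3·δy/y)² = (3×0.0703)² = 0.0444;  (1·δx/x)² = (1×0.0222)² = 0.000492;  (1·δw/w)² = (1×0.0204)² = 0.000415;  (-1·δq/q)² = (-1×0.0270)² = 0.000727;  (1·δz/z)² = (1×0.0127)² = 0.000161
δQ/Q = √(0.0462) = 0.215
Q = 8.565e+06, so δQ = 0.215 × 8.565e+06 = 1.84e+06.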